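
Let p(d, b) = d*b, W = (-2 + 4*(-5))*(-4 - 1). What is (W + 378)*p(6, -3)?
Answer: -8784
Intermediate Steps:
W = 110 (W = (-2 - 20)*(-5) = -22*(-5) = 110)
p(d, b) = b*d
(W + 378)*p(6, -3) = (110 + 378)*(-3*6) = 488*(-18) = -8784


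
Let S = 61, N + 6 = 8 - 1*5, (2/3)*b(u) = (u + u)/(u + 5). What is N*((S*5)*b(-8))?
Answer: -7320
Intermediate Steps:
b(u) = 3*u/(5 + u) (b(u) = 3*((u + u)/(u + 5))/2 = 3*((2*u)/(5 + u))/2 = 3*(2*u/(5 + u))/2 = 3*u/(5 + u))
N = -3 (N = -6 + (8 - 1*5) = -6 + (8 - 5) = -6 + 3 = -3)
N*((S*5)*b(-8)) = -3*61*5*3*(-8)/(5 - 8) = -915*3*(-8)/(-3) = -915*3*(-8)*(-1/3) = -915*8 = -3*2440 = -7320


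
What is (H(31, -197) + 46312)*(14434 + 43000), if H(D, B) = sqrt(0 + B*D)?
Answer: 2659883408 + 57434*I*sqrt(6107) ≈ 2.6599e+9 + 4.4883e+6*I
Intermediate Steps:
H(D, B) = sqrt(B*D)
(H(31, -197) + 46312)*(14434 + 43000) = (sqrt(-197*31) + 46312)*(14434 + 43000) = (sqrt(-6107) + 46312)*57434 = (I*sqrt(6107) + 46312)*57434 = (46312 + I*sqrt(6107))*57434 = 2659883408 + 57434*I*sqrt(6107)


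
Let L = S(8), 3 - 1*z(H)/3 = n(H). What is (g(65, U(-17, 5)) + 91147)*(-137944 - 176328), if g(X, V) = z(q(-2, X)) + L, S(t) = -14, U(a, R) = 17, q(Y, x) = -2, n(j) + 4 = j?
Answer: -28649035520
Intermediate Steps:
n(j) = -4 + j
z(H) = 21 - 3*H (z(H) = 9 - 3*(-4 + H) = 9 + (12 - 3*H) = 21 - 3*H)
L = -14
g(X, V) = 13 (g(X, V) = (21 - 3*(-2)) - 14 = (21 + 6) - 14 = 27 - 14 = 13)
(g(65, U(-17, 5)) + 91147)*(-137944 - 176328) = (13 + 91147)*(-137944 - 176328) = 91160*(-314272) = -28649035520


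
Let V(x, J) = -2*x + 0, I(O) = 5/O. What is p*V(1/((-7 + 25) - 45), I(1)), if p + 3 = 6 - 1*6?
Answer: -2/9 ≈ -0.22222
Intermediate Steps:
p = -3 (p = -3 + (6 - 1*6) = -3 + (6 - 6) = -3 + 0 = -3)
V(x, J) = -2*x
p*V(1/((-7 + 25) - 45), I(1)) = -(-6)/((-7 + 25) - 45) = -(-6)/(18 - 45) = -(-6)/(-27) = -(-6)*(-1)/27 = -3*2/27 = -2/9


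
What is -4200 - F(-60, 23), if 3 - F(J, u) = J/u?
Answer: -96729/23 ≈ -4205.6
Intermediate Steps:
F(J, u) = 3 - J/u
-4200 - F(-60, 23) = -4200 - (3 - 1*(-60)/23) = -4200 - (3 - 1*(-60)*1/23) = -4200 - (3 + 60/23) = -4200 - 1*129/23 = -4200 - 129/23 = -96729/23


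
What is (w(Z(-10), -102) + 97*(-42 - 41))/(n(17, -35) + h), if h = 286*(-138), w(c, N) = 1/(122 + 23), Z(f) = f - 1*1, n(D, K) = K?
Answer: 1167394/5727935 ≈ 0.20381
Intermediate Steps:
Z(f) = -1 + f (Z(f) = f - 1 = -1 + f)
w(c, N) = 1/145
h = -39468
(w(Z(-10), -102) + 97*(-42 - 41))/(n(17, -35) + h) = (1/145 + 97*(-42 - 41))/(-35 - 39468) = (1/145 + 97*(-83))/(-39503) = (1/145 - 8051)*(-1/39503) = -1167394/145*(-1/39503) = 1167394/5727935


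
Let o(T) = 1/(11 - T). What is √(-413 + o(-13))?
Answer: I*√59466/12 ≈ 20.321*I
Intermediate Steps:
√(-413 + o(-13)) = √(-413 - 1/(-11 - 13)) = √(-413 - 1/(-24)) = √(-413 - 1*(-1/24)) = √(-413 + 1/24) = √(-9911/24) = I*√59466/12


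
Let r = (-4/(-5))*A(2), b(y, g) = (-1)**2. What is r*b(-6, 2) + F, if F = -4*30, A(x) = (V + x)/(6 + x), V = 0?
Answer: -599/5 ≈ -119.80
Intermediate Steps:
A(x) = x/(6 + x) (A(x) = (0 + x)/(6 + x) = x/(6 + x))
b(y, g) = 1
F = -120
r = 1/5 (r = (-4/(-5))*(2/(6 + 2)) = (-4*(-1/5))*(2/8) = 4*(2*(1/8))/5 = (4/5)*(1/4) = 1/5 ≈ 0.20000)
r*b(-6, 2) + F = (1/5)*1 - 120 = 1/5 - 120 = -599/5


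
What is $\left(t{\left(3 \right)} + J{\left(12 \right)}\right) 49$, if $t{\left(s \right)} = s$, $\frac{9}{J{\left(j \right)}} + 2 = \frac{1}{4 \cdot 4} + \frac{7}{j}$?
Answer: $- \frac{11613}{65} \approx -178.66$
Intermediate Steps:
$J{\left(j \right)} = \frac{9}{- \frac{31}{16} + \frac{7}{j}}$ ($J{\left(j \right)} = \frac{9}{-2 + \left(\frac{1}{4 \cdot 4} + \frac{7}{j}\right)} = \frac{9}{-2 + \left(\frac{1}{4} \cdot \frac{1}{4} + \frac{7}{j}\right)} = \frac{9}{-2 + \left(\frac{1}{16} + \frac{7}{j}\right)} = \frac{9}{- \frac{31}{16} + \frac{7}{j}}$)
$\left(t{\left(3 \right)} + J{\left(12 \right)}\right) 49 = \left(3 - \frac{1728}{-112 + 31 \cdot 12}\right) 49 = \left(3 - \frac{1728}{-112 + 372}\right) 49 = \left(3 - \frac{1728}{260}\right) 49 = \left(3 - 1728 \cdot \frac{1}{260}\right) 49 = \left(3 - \frac{432}{65}\right) 49 = \left(- \frac{237}{65}\right) 49 = - \frac{11613}{65}$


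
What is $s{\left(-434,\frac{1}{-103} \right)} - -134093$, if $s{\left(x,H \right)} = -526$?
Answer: $133567$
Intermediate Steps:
$s{\left(-434,\frac{1}{-103} \right)} - -134093 = -526 - -134093 = -526 + 134093 = 133567$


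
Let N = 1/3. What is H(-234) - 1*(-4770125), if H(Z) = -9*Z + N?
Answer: 14316694/3 ≈ 4.7722e+6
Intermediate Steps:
N = 1/3 ≈ 0.33333
H(Z) = 1/3 - 9*Z (H(Z) = -9*Z + 1/3 = 1/3 - 9*Z)
H(-234) - 1*(-4770125) = (1/3 - 9*(-234)) - 1*(-4770125) = (1/3 + 2106) + 4770125 = 6319/3 + 4770125 = 14316694/3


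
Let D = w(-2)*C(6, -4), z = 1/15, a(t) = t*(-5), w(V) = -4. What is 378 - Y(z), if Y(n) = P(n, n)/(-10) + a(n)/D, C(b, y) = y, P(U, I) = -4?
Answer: 90629/240 ≈ 377.62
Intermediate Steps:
a(t) = -5*t
z = 1/15 ≈ 0.066667
D = 16 (D = -4*(-4) = 16)
Y(n) = 2/5 - 5*n/16 (Y(n) = -4/(-10) - 5*n/16 = -4*(-1/10) - 5*n*(1/16) = 2/5 - 5*n/16)
378 - Y(z) = 378 - (2/5 - 5/16*1/15) = 378 - (2/5 - 1/48) = 378 - 1*91/240 = 378 - 91/240 = 90629/240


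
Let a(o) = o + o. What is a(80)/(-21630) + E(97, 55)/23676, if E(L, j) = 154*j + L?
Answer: 2016845/5690132 ≈ 0.35445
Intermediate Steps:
a(o) = 2*o
E(L, j) = L + 154*j
a(80)/(-21630) + E(97, 55)/23676 = (2*80)/(-21630) + (97 + 154*55)/23676 = 160*(-1/21630) + (97 + 8470)*(1/23676) = -16/2163 + 8567*(1/23676) = -16/2163 + 8567/23676 = 2016845/5690132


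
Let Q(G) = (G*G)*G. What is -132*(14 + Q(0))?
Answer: -1848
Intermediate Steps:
Q(G) = G**3 (Q(G) = G**2*G = G**3)
-132*(14 + Q(0)) = -132*(14 + 0**3) = -132*(14 + 0) = -132*14 = -1848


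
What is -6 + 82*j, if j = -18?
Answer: -1482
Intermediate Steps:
-6 + 82*j = -6 + 82*(-18) = -6 - 1476 = -1482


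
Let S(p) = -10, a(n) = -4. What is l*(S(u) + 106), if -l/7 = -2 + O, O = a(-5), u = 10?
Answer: 4032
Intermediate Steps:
O = -4
l = 42 (l = -7*(-2 - 4) = -7*(-6) = 42)
l*(S(u) + 106) = 42*(-10 + 106) = 42*96 = 4032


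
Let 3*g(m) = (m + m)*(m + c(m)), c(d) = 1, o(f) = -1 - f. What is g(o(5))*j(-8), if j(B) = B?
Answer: -160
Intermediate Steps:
g(m) = 2*m*(1 + m)/3 (g(m) = ((m + m)*(m + 1))/3 = ((2*m)*(1 + m))/3 = (2*m*(1 + m))/3 = 2*m*(1 + m)/3)
g(o(5))*j(-8) = (2*(-1 - 1*5)*(1 + (-1 - 1*5))/3)*(-8) = (2*(-1 - 5)*(1 + (-1 - 5))/3)*(-8) = ((2/3)*(-6)*(1 - 6))*(-8) = ((2/3)*(-6)*(-5))*(-8) = 20*(-8) = -160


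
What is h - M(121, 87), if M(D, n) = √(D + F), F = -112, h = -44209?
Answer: -44212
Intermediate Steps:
M(D, n) = √(-112 + D) (M(D, n) = √(D - 112) = √(-112 + D))
h - M(121, 87) = -44209 - √(-112 + 121) = -44209 - √9 = -44209 - 1*3 = -44209 - 3 = -44212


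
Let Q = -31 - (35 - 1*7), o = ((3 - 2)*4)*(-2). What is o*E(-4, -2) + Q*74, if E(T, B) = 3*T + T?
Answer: -4238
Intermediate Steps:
E(T, B) = 4*T
o = -8 (o = (1*4)*(-2) = 4*(-2) = -8)
Q = -59 (Q = -31 - (35 - 7) = -31 - 1*28 = -31 - 28 = -59)
o*E(-4, -2) + Q*74 = -32*(-4) - 59*74 = -8*(-16) - 4366 = 128 - 4366 = -4238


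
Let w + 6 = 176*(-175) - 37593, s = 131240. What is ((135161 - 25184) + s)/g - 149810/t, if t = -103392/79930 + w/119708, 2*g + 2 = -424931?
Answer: 304549659131290646098/3791248317891199 ≈ 80330.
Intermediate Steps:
g = -424933/2 (g = -1 + (½)*(-424931) = -1 - 424931/2 = -424933/2 ≈ -2.1247e+5)
w = -68399 (w = -6 + (176*(-175) - 37593) = -6 + (-30800 - 37593) = -6 - 68393 = -68399)
t = -8921990803/4784130220 (t = -103392/79930 - 68399/119708 = -103392*1/79930 - 68399*1/119708 = -51696/39965 - 68399/119708 = -8921990803/4784130220 ≈ -1.8649)
((135161 - 25184) + s)/g - 149810/t = ((135161 - 25184) + 131240)/(-424933/2) - 149810/(-8921990803/4784130220) = (109977 + 131240)*(-2/424933) - 149810*(-4784130220/8921990803) = 241217*(-2/424933) + 716710548258200/8921990803 = -482434/424933 + 716710548258200/8921990803 = 304549659131290646098/3791248317891199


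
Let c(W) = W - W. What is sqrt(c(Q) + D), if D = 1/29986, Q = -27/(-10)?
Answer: sqrt(29986)/29986 ≈ 0.0057748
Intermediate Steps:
Q = 27/10 (Q = -27*(-1/10) = 27/10 ≈ 2.7000)
c(W) = 0
D = 1/29986 ≈ 3.3349e-5
sqrt(c(Q) + D) = sqrt(0 + 1/29986) = sqrt(1/29986) = sqrt(29986)/29986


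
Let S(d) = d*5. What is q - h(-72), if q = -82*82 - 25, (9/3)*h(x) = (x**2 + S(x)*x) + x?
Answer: -17093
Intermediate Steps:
S(d) = 5*d
h(x) = 2*x**2 + x/3 (h(x) = ((x**2 + (5*x)*x) + x)/3 = ((x**2 + 5*x**2) + x)/3 = (6*x**2 + x)/3 = (x + 6*x**2)/3 = 2*x**2 + x/3)
q = -6749 (q = -6724 - 25 = -6749)
q - h(-72) = -6749 - (-72)*(1 + 6*(-72))/3 = -6749 - (-72)*(1 - 432)/3 = -6749 - (-72)*(-431)/3 = -6749 - 1*10344 = -6749 - 10344 = -17093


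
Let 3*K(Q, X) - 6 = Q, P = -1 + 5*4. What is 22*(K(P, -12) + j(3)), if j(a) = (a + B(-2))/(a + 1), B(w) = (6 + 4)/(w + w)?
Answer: 2233/12 ≈ 186.08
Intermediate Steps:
P = 19 (P = -1 + 20 = 19)
B(w) = 5/w (B(w) = 10/((2*w)) = 10*(1/(2*w)) = 5/w)
K(Q, X) = 2 + Q/3
j(a) = (-5/2 + a)/(1 + a) (j(a) = (a + 5/(-2))/(a + 1) = (a + 5*(-½))/(1 + a) = (a - 5/2)/(1 + a) = (-5/2 + a)/(1 + a))
22*(K(P, -12) + j(3)) = 22*((2 + (⅓)*19) + (-5/2 + 3)/(1 + 3)) = 22*((2 + 19/3) + (½)/4) = 22*(25/3 + (¼)*(½)) = 22*(25/3 + ⅛) = 22*(203/24) = 2233/12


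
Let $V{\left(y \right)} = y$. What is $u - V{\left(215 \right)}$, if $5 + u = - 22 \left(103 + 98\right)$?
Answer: $-4642$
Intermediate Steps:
$u = -4427$ ($u = -5 - 22 \left(103 + 98\right) = -5 - 4422 = -4427$)
$u - V{\left(215 \right)} = -4427 - 215 = -4642$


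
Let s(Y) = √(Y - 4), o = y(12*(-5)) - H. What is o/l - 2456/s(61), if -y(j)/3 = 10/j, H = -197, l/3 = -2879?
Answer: -395/17274 - 2456*√57/57 ≈ -325.33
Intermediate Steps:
l = -8637 (l = 3*(-2879) = -8637)
y(j) = -30/j
o = 395/2 (o = -30/(12*(-5)) - 1*(-197) = -30/(-60) + 197 = -30*(-1/60) + 197 = ½ + 197 = 395/2 ≈ 197.50)
s(Y) = √(-4 + Y)
o/l - 2456/s(61) = (395/2)/(-8637) - 2456/√(-4 + 61) = (395/2)*(-1/8637) - 2456*√57/57 = -395/17274 - 2456*√57/57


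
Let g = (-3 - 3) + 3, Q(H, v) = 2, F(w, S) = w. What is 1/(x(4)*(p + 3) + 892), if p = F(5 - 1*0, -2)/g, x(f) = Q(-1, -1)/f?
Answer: 3/2678 ≈ 0.0011202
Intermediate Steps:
x(f) = 2/f
g = -3 (g = -6 + 3 = -3)
p = -5/3 (p = (5 - 1*0)/(-3) = (5 + 0)*(-1/3) = 5*(-1/3) = -5/3 ≈ -1.6667)
1/(x(4)*(p + 3) + 892) = 1/((2/4)*(-5/3 + 3) + 892) = 1/((2*(1/4))*(4/3) + 892) = 1/((1/2)*(4/3) + 892) = 1/(2/3 + 892) = 1/(2678/3) = 3/2678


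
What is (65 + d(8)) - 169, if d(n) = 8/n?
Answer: -103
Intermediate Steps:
(65 + d(8)) - 169 = (65 + 8/8) - 169 = (65 + 8*(⅛)) - 169 = (65 + 1) - 169 = 66 - 169 = -103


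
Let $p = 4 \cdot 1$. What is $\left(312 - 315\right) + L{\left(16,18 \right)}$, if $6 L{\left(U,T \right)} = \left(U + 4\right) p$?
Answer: $\frac{31}{3} \approx 10.333$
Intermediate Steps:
$p = 4$
$L{\left(U,T \right)} = \frac{8}{3} + \frac{2 U}{3}$ ($L{\left(U,T \right)} = \frac{\left(U + 4\right) 4}{6} = \frac{\left(4 + U\right) 4}{6} = \frac{16 + 4 U}{6} = \frac{8}{3} + \frac{2 U}{3}$)
$\left(312 - 315\right) + L{\left(16,18 \right)} = \left(312 - 315\right) + \left(\frac{8}{3} + \frac{2}{3} \cdot 16\right) = -3 + \left(\frac{8}{3} + \frac{32}{3}\right) = -3 + \frac{40}{3} = \frac{31}{3}$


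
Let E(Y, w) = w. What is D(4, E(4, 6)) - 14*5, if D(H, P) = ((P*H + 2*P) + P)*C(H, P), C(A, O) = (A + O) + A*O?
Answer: 1358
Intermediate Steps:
C(A, O) = A + O + A*O
D(H, P) = (3*P + H*P)*(H + P + H*P) (D(H, P) = ((P*H + 2*P) + P)*(H + P + H*P) = ((H*P + 2*P) + P)*(H + P + H*P) = ((2*P + H*P) + P)*(H + P + H*P) = (3*P + H*P)*(H + P + H*P))
D(4, E(4, 6)) - 14*5 = 6*(3 + 4)*(4 + 6 + 4*6) - 14*5 = 6*7*(4 + 6 + 24) - 70 = 6*7*34 - 70 = 1428 - 70 = 1358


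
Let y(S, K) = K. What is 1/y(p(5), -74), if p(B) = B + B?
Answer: -1/74 ≈ -0.013514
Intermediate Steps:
p(B) = 2*B
1/y(p(5), -74) = 1/(-74) = -1/74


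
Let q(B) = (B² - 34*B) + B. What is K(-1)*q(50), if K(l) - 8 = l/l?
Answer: 7650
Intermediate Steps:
q(B) = B² - 33*B
K(l) = 9 (K(l) = 8 + l/l = 8 + 1 = 9)
K(-1)*q(50) = 9*(50*(-33 + 50)) = 9*(50*17) = 9*850 = 7650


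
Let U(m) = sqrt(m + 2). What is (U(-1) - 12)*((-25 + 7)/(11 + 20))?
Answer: 198/31 ≈ 6.3871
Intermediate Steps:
U(m) = sqrt(2 + m)
(U(-1) - 12)*((-25 + 7)/(11 + 20)) = (sqrt(2 - 1) - 12)*((-25 + 7)/(11 + 20)) = (sqrt(1) - 12)*(-18/31) = (1 - 12)*(-18*1/31) = -11*(-18/31) = 198/31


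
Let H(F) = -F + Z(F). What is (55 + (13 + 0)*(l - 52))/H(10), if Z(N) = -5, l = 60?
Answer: -53/5 ≈ -10.600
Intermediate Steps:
H(F) = -5 - F (H(F) = -F - 5 = -5 - F)
(55 + (13 + 0)*(l - 52))/H(10) = (55 + (13 + 0)*(60 - 52))/(-5 - 1*10) = (55 + 13*8)/(-5 - 10) = (55 + 104)/(-15) = -1/15*159 = -53/5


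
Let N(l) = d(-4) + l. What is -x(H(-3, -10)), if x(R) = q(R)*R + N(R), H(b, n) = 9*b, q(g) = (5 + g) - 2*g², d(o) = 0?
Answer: -39933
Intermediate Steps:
N(l) = l (N(l) = 0 + l = l)
q(g) = 5 + g - 2*g²
x(R) = R + R*(5 + R - 2*R²) (x(R) = (5 + R - 2*R²)*R + R = R*(5 + R - 2*R²) + R = R + R*(5 + R - 2*R²))
-x(H(-3, -10)) = -9*(-3)*(6 + 9*(-3) - 2*(9*(-3))²) = -(-27)*(6 - 27 - 2*(-27)²) = -(-27)*(6 - 27 - 2*729) = -(-27)*(6 - 27 - 1458) = -(-27)*(-1479) = -1*39933 = -39933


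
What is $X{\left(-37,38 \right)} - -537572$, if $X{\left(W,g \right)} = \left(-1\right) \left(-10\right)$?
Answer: $537582$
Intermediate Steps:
$X{\left(W,g \right)} = 10$
$X{\left(-37,38 \right)} - -537572 = 10 - -537572 = 10 + 537572 = 537582$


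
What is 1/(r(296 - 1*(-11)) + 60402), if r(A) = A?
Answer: 1/60709 ≈ 1.6472e-5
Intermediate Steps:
1/(r(296 - 1*(-11)) + 60402) = 1/((296 - 1*(-11)) + 60402) = 1/((296 + 11) + 60402) = 1/(307 + 60402) = 1/60709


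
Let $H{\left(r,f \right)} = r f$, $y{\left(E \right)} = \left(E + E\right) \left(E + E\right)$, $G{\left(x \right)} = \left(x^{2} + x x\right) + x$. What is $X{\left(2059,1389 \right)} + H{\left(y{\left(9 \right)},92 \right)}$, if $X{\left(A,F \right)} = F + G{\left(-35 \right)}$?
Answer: $33612$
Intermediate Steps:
$G{\left(x \right)} = x + 2 x^{2}$ ($G{\left(x \right)} = \left(x^{2} + x^{2}\right) + x = 2 x^{2} + x = x + 2 x^{2}$)
$X{\left(A,F \right)} = 2415 + F$ ($X{\left(A,F \right)} = F - 35 \left(1 + 2 \left(-35\right)\right) = F - 35 \left(1 - 70\right) = F - -2415 = F + 2415 = 2415 + F$)
$y{\left(E \right)} = 4 E^{2}$ ($y{\left(E \right)} = 2 E 2 E = 4 E^{2}$)
$H{\left(r,f \right)} = f r$
$X{\left(2059,1389 \right)} + H{\left(y{\left(9 \right)},92 \right)} = \left(2415 + 1389\right) + 92 \cdot 4 \cdot 9^{2} = 3804 + 92 \cdot 4 \cdot 81 = 3804 + 92 \cdot 324 = 3804 + 29808 = 33612$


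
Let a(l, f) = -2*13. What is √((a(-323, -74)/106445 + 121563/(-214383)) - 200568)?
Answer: I*√68669657100670422897655/585128165 ≈ 447.85*I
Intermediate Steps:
a(l, f) = -26
√((a(-323, -74)/106445 + 121563/(-214383)) - 200568) = √((-26/106445 + 121563/(-214383)) - 200568) = √((-26*1/106445 + 121563*(-1/214383)) - 200568) = √((-26/106445 - 3117/5497) - 200568) = √(-331931987/585128165 - 200568) = √(-117358317729707/585128165) = I*√68669657100670422897655/585128165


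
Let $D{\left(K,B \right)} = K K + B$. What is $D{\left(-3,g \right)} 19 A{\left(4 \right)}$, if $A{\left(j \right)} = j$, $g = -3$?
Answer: $456$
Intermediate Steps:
$D{\left(K,B \right)} = B + K^{2}$ ($D{\left(K,B \right)} = K^{2} + B = B + K^{2}$)
$D{\left(-3,g \right)} 19 A{\left(4 \right)} = \left(-3 + \left(-3\right)^{2}\right) 19 \cdot 4 = \left(-3 + 9\right) 19 \cdot 4 = 6 \cdot 19 \cdot 4 = 114 \cdot 4 = 456$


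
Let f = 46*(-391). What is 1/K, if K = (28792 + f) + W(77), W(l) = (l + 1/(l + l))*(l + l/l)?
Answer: 77/1294563 ≈ 5.9479e-5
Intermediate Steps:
f = -17986
W(l) = (1 + l)*(l + 1/(2*l)) (W(l) = (l + 1/(2*l))*(l + 1) = (l + 1/(2*l))*(1 + l) = (1 + l)*(l + 1/(2*l)))
K = 1294563/77 (K = (28792 - 17986) + (1/2 + 77 + 77**2 + (1/2)/77) = 10806 + (1/2 + 77 + 5929 + (1/2)*(1/77)) = 10806 + (1/2 + 77 + 5929 + 1/154) = 10806 + 462501/77 = 1294563/77 ≈ 16813.)
1/K = 1/(1294563/77) = 77/1294563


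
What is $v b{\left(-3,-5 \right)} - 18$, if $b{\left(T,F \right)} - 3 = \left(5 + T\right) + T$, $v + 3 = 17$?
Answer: $10$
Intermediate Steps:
$v = 14$ ($v = -3 + 17 = 14$)
$b{\left(T,F \right)} = 8 + 2 T$ ($b{\left(T,F \right)} = 3 + \left(\left(5 + T\right) + T\right) = 3 + \left(5 + 2 T\right) = 8 + 2 T$)
$v b{\left(-3,-5 \right)} - 18 = 14 \left(8 + 2 \left(-3\right)\right) - 18 = 14 \left(8 - 6\right) - 18 = 14 \cdot 2 - 18 = 28 - 18 = 10$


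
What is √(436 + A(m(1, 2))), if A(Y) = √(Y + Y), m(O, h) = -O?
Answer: √(436 + I*√2) ≈ 20.881 + 0.03386*I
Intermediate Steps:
A(Y) = √2*√Y (A(Y) = √(2*Y) = √2*√Y)
√(436 + A(m(1, 2))) = √(436 + √2*√(-1*1)) = √(436 + √2*√(-1)) = √(436 + √2*I) = √(436 + I*√2)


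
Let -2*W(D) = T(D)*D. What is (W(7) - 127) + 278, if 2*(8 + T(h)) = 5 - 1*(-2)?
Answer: 667/4 ≈ 166.75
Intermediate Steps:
T(h) = -9/2 (T(h) = -8 + (5 - 1*(-2))/2 = -8 + (5 + 2)/2 = -8 + (½)*7 = -8 + 7/2 = -9/2)
W(D) = 9*D/4 (W(D) = -(-9)*D/4 = 9*D/4)
(W(7) - 127) + 278 = ((9/4)*7 - 127) + 278 = (63/4 - 127) + 278 = -445/4 + 278 = 667/4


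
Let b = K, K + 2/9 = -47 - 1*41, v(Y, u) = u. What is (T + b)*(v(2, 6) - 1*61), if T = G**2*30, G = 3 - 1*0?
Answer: -89980/9 ≈ -9997.8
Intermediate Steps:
G = 3 (G = 3 + 0 = 3)
K = -794/9 (K = -2/9 + (-47 - 1*41) = -2/9 + (-47 - 41) = -2/9 - 88 = -794/9 ≈ -88.222)
b = -794/9 ≈ -88.222
T = 270 (T = 3**2*30 = 9*30 = 270)
(T + b)*(v(2, 6) - 1*61) = (270 - 794/9)*(6 - 1*61) = 1636*(6 - 61)/9 = (1636/9)*(-55) = -89980/9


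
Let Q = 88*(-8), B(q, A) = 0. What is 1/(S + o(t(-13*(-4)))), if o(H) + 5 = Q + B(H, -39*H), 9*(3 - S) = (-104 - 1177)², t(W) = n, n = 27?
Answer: -1/183035 ≈ -5.4634e-6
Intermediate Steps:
Q = -704
t(W) = 27
S = -182326 (S = 3 - (-104 - 1177)²/9 = 3 - ⅑*(-1281)² = 3 - ⅑*1640961 = 3 - 182329 = -182326)
o(H) = -709 (o(H) = -5 + (-704 + 0) = -5 - 704 = -709)
1/(S + o(t(-13*(-4)))) = 1/(-182326 - 709) = 1/(-183035) = -1/183035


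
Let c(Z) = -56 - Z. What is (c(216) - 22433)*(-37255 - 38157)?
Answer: 1712229460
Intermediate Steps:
(c(216) - 22433)*(-37255 - 38157) = ((-56 - 1*216) - 22433)*(-37255 - 38157) = ((-56 - 216) - 22433)*(-75412) = (-272 - 22433)*(-75412) = -22705*(-75412) = 1712229460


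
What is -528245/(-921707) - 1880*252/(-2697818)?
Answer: 25159145645/33602672099 ≈ 0.74872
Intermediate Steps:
-528245/(-921707) - 1880*252/(-2697818) = -528245*(-1/921707) - 473760*(-1/2697818) = 528245/921707 + 236880/1348909 = 25159145645/33602672099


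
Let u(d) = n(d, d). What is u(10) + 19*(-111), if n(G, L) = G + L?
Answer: -2089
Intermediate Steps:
u(d) = 2*d (u(d) = d + d = 2*d)
u(10) + 19*(-111) = 2*10 + 19*(-111) = 20 - 2109 = -2089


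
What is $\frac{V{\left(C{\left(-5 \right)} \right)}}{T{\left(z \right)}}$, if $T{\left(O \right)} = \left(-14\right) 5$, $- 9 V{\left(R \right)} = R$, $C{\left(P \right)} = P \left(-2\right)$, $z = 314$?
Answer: $\frac{1}{63} \approx 0.015873$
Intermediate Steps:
$C{\left(P \right)} = - 2 P$
$V{\left(R \right)} = - \frac{R}{9}$
$T{\left(O \right)} = -70$
$\frac{V{\left(C{\left(-5 \right)} \right)}}{T{\left(z \right)}} = \frac{\left(- \frac{1}{9}\right) \left(\left(-2\right) \left(-5\right)\right)}{-70} = \left(- \frac{1}{9}\right) 10 \left(- \frac{1}{70}\right) = \left(- \frac{10}{9}\right) \left(- \frac{1}{70}\right) = \frac{1}{63}$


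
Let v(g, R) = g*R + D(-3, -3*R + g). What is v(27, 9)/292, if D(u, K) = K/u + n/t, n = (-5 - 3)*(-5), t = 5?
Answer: 251/292 ≈ 0.85959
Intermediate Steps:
n = 40 (n = -8*(-5) = 40)
D(u, K) = 8 + K/u (D(u, K) = K/u + 40/5 = K/u + 40*(⅕) = K/u + 8 = 8 + K/u)
v(g, R) = 8 + R - g/3 + R*g (v(g, R) = g*R + (8 + (-3*R + g)/(-3)) = R*g + (8 + (g - 3*R)*(-⅓)) = R*g + (8 + (R - g/3)) = R*g + (8 + R - g/3) = 8 + R - g/3 + R*g)
v(27, 9)/292 = (8 + 9 - ⅓*27 + 9*27)/292 = (8 + 9 - 9 + 243)*(1/292) = 251*(1/292) = 251/292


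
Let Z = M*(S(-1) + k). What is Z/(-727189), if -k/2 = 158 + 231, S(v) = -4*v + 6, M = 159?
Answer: 122112/727189 ≈ 0.16792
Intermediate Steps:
S(v) = 6 - 4*v
k = -778 (k = -2*(158 + 231) = -2*389 = -778)
Z = -122112 (Z = 159*((6 - 4*(-1)) - 778) = 159*((6 + 4) - 778) = 159*(10 - 778) = 159*(-768) = -122112)
Z/(-727189) = -122112/(-727189) = -122112*(-1/727189) = 122112/727189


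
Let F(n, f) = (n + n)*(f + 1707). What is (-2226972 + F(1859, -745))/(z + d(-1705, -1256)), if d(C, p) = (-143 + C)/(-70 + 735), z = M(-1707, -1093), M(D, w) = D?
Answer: -128225680/162429 ≈ -789.43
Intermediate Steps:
z = -1707
F(n, f) = 2*n*(1707 + f) (F(n, f) = (2*n)*(1707 + f) = 2*n*(1707 + f))
d(C, p) = -143/665 + C/665 (d(C, p) = (-143 + C)/665 = (-143 + C)*(1/665) = -143/665 + C/665)
(-2226972 + F(1859, -745))/(z + d(-1705, -1256)) = (-2226972 + 2*1859*(1707 - 745))/(-1707 + (-143/665 + (1/665)*(-1705))) = (-2226972 + 2*1859*962)/(-1707 + (-143/665 - 341/133)) = (-2226972 + 3576716)/(-1707 - 264/95) = 1349744/(-162429/95) = 1349744*(-95/162429) = -128225680/162429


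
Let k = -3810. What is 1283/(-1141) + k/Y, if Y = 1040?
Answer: -568153/118664 ≈ -4.7879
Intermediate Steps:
1283/(-1141) + k/Y = 1283/(-1141) - 3810/1040 = 1283*(-1/1141) - 3810*1/1040 = -1283/1141 - 381/104 = -568153/118664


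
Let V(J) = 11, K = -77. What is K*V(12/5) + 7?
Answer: -840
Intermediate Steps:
K*V(12/5) + 7 = -77*11 + 7 = -847 + 7 = -840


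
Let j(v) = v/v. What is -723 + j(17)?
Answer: -722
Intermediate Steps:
j(v) = 1
-723 + j(17) = -723 + 1 = -722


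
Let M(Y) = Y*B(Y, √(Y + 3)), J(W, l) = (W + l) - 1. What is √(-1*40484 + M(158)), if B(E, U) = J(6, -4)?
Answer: I*√40326 ≈ 200.81*I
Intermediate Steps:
J(W, l) = -1 + W + l
B(E, U) = 1 (B(E, U) = -1 + 6 - 4 = 1)
M(Y) = Y (M(Y) = Y*1 = Y)
√(-1*40484 + M(158)) = √(-1*40484 + 158) = √(-40484 + 158) = √(-40326) = I*√40326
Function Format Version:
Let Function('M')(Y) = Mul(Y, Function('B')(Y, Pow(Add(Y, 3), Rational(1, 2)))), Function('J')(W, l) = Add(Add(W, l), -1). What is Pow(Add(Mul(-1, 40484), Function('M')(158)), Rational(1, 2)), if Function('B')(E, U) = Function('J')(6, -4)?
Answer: Mul(I, Pow(40326, Rational(1, 2))) ≈ Mul(200.81, I)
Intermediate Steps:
Function('J')(W, l) = Add(-1, W, l)
Function('B')(E, U) = 1 (Function('B')(E, U) = Add(-1, 6, -4) = 1)
Function('M')(Y) = Y (Function('M')(Y) = Mul(Y, 1) = Y)
Pow(Add(Mul(-1, 40484), Function('M')(158)), Rational(1, 2)) = Pow(Add(Mul(-1, 40484), 158), Rational(1, 2)) = Pow(Add(-40484, 158), Rational(1, 2)) = Pow(-40326, Rational(1, 2)) = Mul(I, Pow(40326, Rational(1, 2)))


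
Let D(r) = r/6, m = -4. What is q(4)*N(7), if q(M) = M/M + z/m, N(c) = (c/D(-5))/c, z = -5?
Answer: -27/10 ≈ -2.7000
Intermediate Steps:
D(r) = r/6 (D(r) = r*(⅙) = r/6)
N(c) = -6/5 (N(c) = (c/(((⅙)*(-5))))/c = (c/(-⅚))/c = (c*(-6/5))/c = (-6*c/5)/c = -6/5)
q(M) = 9/4 (q(M) = M/M - 5/(-4) = 1 - 5*(-¼) = 1 + 5/4 = 9/4)
q(4)*N(7) = (9/4)*(-6/5) = -27/10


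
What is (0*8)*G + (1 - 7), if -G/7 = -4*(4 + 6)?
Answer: -6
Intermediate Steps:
G = 280 (G = -(-28)*(4 + 6) = -(-28)*10 = -7*(-40) = 280)
(0*8)*G + (1 - 7) = (0*8)*280 + (1 - 7) = 0*280 - 6 = 0 - 6 = -6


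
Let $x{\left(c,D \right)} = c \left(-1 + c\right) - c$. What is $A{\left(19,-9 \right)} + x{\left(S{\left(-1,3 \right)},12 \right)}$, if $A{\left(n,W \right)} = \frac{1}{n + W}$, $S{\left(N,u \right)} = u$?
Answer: $\frac{31}{10} \approx 3.1$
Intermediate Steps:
$x{\left(c,D \right)} = - c + c \left(-1 + c\right)$
$A{\left(n,W \right)} = \frac{1}{W + n}$
$A{\left(19,-9 \right)} + x{\left(S{\left(-1,3 \right)},12 \right)} = \frac{1}{-9 + 19} + 3 \left(-2 + 3\right) = \frac{1}{10} + 3 \cdot 1 = \frac{1}{10} + 3 = \frac{31}{10}$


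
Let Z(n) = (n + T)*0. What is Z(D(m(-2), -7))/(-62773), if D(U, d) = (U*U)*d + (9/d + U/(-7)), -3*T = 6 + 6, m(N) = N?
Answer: 0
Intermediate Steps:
T = -4 (T = -(6 + 6)/3 = -⅓*12 = -4)
D(U, d) = 9/d - U/7 + d*U² (D(U, d) = U²*d + (9/d + U*(-⅐)) = d*U² + (9/d - U/7) = 9/d - U/7 + d*U²)
Z(n) = 0 (Z(n) = (n - 4)*0 = (-4 + n)*0 = 0)
Z(D(m(-2), -7))/(-62773) = 0/(-62773) = 0*(-1/62773) = 0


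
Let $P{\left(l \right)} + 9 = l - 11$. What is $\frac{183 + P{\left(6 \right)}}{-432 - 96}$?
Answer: $- \frac{169}{528} \approx -0.32008$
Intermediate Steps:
$P{\left(l \right)} = -20 + l$ ($P{\left(l \right)} = -9 + \left(l - 11\right) = -9 + \left(-11 + l\right) = -20 + l$)
$\frac{183 + P{\left(6 \right)}}{-432 - 96} = \frac{183 + \left(-20 + 6\right)}{-432 - 96} = \frac{183 - 14}{-528} = 169 \left(- \frac{1}{528}\right) = - \frac{169}{528}$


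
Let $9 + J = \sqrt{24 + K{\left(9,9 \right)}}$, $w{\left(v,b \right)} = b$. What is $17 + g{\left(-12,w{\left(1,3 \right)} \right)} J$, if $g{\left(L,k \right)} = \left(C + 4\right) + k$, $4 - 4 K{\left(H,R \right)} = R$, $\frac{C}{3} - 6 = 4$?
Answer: $-316 + \frac{37 \sqrt{91}}{2} \approx -139.52$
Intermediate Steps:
$C = 30$ ($C = 18 + 3 \cdot 4 = 18 + 12 = 30$)
$K{\left(H,R \right)} = 1 - \frac{R}{4}$
$g{\left(L,k \right)} = 34 + k$ ($g{\left(L,k \right)} = \left(30 + 4\right) + k = 34 + k$)
$J = -9 + \frac{\sqrt{91}}{2}$ ($J = -9 + \sqrt{24 + \left(1 - \frac{9}{4}\right)} = -9 + \sqrt{24 - \frac{5}{4}} = -9 + \sqrt{\frac{91}{4}} = -9 + \frac{\sqrt{91}}{2} \approx -4.2303$)
$17 + g{\left(-12,w{\left(1,3 \right)} \right)} J = 17 + \left(34 + 3\right) \left(-9 + \frac{\sqrt{91}}{2}\right) = 17 + 37 \left(-9 + \frac{\sqrt{91}}{2}\right) = 17 - \left(333 - \frac{37 \sqrt{91}}{2}\right) = -316 + \frac{37 \sqrt{91}}{2}$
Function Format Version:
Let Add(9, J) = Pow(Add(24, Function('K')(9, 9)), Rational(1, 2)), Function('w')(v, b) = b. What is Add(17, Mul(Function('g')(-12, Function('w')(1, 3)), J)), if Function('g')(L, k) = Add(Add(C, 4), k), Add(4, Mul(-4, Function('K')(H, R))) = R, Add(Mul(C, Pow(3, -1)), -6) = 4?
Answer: Add(-316, Mul(Rational(37, 2), Pow(91, Rational(1, 2)))) ≈ -139.52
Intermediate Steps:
C = 30 (C = Add(18, Mul(3, 4)) = Add(18, 12) = 30)
Function('K')(H, R) = Add(1, Mul(Rational(-1, 4), R))
Function('g')(L, k) = Add(34, k) (Function('g')(L, k) = Add(Add(30, 4), k) = Add(34, k))
J = Add(-9, Mul(Rational(1, 2), Pow(91, Rational(1, 2)))) (J = Add(-9, Pow(Add(24, Add(1, Mul(Rational(-1, 4), 9))), Rational(1, 2))) = Add(-9, Pow(Add(24, Add(1, Rational(-9, 4))), Rational(1, 2))) = Add(-9, Pow(Add(24, Rational(-5, 4)), Rational(1, 2))) = Add(-9, Pow(Rational(91, 4), Rational(1, 2))) = Add(-9, Mul(Rational(1, 2), Pow(91, Rational(1, 2)))) ≈ -4.2303)
Add(17, Mul(Function('g')(-12, Function('w')(1, 3)), J)) = Add(17, Mul(Add(34, 3), Add(-9, Mul(Rational(1, 2), Pow(91, Rational(1, 2)))))) = Add(17, Mul(37, Add(-9, Mul(Rational(1, 2), Pow(91, Rational(1, 2)))))) = Add(17, Add(-333, Mul(Rational(37, 2), Pow(91, Rational(1, 2))))) = Add(-316, Mul(Rational(37, 2), Pow(91, Rational(1, 2))))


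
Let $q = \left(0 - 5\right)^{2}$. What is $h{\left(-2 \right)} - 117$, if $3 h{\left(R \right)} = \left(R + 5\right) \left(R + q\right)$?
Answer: $-94$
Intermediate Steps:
$q = 25$ ($q = \left(-5\right)^{2} = 25$)
$h{\left(R \right)} = \frac{\left(5 + R\right) \left(25 + R\right)}{3}$ ($h{\left(R \right)} = \frac{\left(R + 5\right) \left(R + 25\right)}{3} = \frac{\left(5 + R\right) \left(25 + R\right)}{3}$)
$h{\left(-2 \right)} - 117 = \left(\frac{125}{3} + 10 \left(-2\right) + \frac{\left(-2\right)^{2}}{3}\right) - 117 = \left(\frac{125}{3} - 20 + \frac{1}{3} \cdot 4\right) - 117 = \left(\frac{125}{3} - 20 + \frac{4}{3}\right) - 117 = 23 - 117 = -94$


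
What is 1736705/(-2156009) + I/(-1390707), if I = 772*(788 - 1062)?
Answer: -1959191528683/2998376808363 ≈ -0.65342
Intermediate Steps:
I = -211528 (I = 772*(-274) = -211528)
1736705/(-2156009) + I/(-1390707) = 1736705/(-2156009) - 211528/(-1390707) = 1736705*(-1/2156009) - 211528*(-1/1390707) = -1736705/2156009 + 211528/1390707 = -1959191528683/2998376808363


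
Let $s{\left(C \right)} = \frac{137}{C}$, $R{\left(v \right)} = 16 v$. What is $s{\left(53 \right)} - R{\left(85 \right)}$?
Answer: $- \frac{71943}{53} \approx -1357.4$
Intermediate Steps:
$s{\left(53 \right)} - R{\left(85 \right)} = \frac{137}{53} - 16 \cdot 85 = 137 \cdot \frac{1}{53} - 1360 = \frac{137}{53} - 1360 = - \frac{71943}{53}$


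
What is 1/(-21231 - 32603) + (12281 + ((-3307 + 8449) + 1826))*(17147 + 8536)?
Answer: 26614025854877/53834 ≈ 4.9437e+8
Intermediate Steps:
1/(-21231 - 32603) + (12281 + ((-3307 + 8449) + 1826))*(17147 + 8536) = 1/(-53834) + (12281 + (5142 + 1826))*25683 = -1/53834 + (12281 + 6968)*25683 = -1/53834 + 19249*25683 = -1/53834 + 494372067 = 26614025854877/53834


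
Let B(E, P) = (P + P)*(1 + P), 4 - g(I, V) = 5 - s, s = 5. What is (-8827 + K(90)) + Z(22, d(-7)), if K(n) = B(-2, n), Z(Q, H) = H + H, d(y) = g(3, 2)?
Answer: 7561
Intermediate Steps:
g(I, V) = 4 (g(I, V) = 4 - (5 - 1*5) = 4 - (5 - 5) = 4 - 1*0 = 4 + 0 = 4)
d(y) = 4
Z(Q, H) = 2*H
B(E, P) = 2*P*(1 + P) (B(E, P) = (2*P)*(1 + P) = 2*P*(1 + P))
K(n) = 2*n*(1 + n)
(-8827 + K(90)) + Z(22, d(-7)) = (-8827 + 2*90*(1 + 90)) + 2*4 = (-8827 + 2*90*91) + 8 = (-8827 + 16380) + 8 = 7553 + 8 = 7561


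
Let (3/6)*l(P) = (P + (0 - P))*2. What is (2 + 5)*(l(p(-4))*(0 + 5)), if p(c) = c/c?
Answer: 0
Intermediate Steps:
p(c) = 1
l(P) = 0 (l(P) = 2*((P + (0 - P))*2) = 2*((P - P)*2) = 2*(0*2) = 2*0 = 0)
(2 + 5)*(l(p(-4))*(0 + 5)) = (2 + 5)*(0*(0 + 5)) = 7*(0*5) = 7*0 = 0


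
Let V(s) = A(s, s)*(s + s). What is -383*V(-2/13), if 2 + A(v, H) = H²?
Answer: -511688/2197 ≈ -232.90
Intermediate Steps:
A(v, H) = -2 + H²
V(s) = 2*s*(-2 + s²) (V(s) = (-2 + s²)*(s + s) = (-2 + s²)*(2*s) = 2*s*(-2 + s²))
-383*V(-2/13) = -766*(-2/13)*(-2 + (-2/13)²) = -766*(-2*1/13)*(-2 + (-2*1/13)²) = -766*(-2)*(-2 + (-2/13)²)/13 = -766*(-2)*(-2 + 4/169)/13 = -766*(-2)*(-334)/(13*169) = -383*1336/2197 = -511688/2197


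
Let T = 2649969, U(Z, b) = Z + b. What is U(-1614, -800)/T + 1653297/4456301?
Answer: 4370428287179/11809059504669 ≈ 0.37009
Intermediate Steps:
U(-1614, -800)/T + 1653297/4456301 = (-1614 - 800)/2649969 + 1653297/4456301 = -2414*1/2649969 + 1653297*(1/4456301) = -2414/2649969 + 1653297/4456301 = 4370428287179/11809059504669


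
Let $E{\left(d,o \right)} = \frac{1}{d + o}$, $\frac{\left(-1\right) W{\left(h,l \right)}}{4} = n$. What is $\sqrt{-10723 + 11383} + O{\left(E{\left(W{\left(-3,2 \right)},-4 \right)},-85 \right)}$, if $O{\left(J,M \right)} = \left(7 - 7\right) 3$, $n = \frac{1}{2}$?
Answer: $2 \sqrt{165} \approx 25.69$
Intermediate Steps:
$n = \frac{1}{2} \approx 0.5$
$W{\left(h,l \right)} = -2$ ($W{\left(h,l \right)} = \left(-4\right) \frac{1}{2} = -2$)
$O{\left(J,M \right)} = 0$ ($O{\left(J,M \right)} = 0 \cdot 3 = 0$)
$\sqrt{-10723 + 11383} + O{\left(E{\left(W{\left(-3,2 \right)},-4 \right)},-85 \right)} = \sqrt{-10723 + 11383} + 0 = \sqrt{660} + 0 = 2 \sqrt{165} + 0 = 2 \sqrt{165}$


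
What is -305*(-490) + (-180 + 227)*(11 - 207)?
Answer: 140238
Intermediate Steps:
-305*(-490) + (-180 + 227)*(11 - 207) = 149450 + 47*(-196) = 149450 - 9212 = 140238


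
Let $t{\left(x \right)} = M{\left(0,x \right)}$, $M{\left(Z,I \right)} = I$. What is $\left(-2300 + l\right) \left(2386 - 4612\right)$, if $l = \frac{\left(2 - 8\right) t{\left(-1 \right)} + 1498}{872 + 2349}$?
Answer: $\frac{16487527896}{3221} \approx 5.1188 \cdot 10^{6}$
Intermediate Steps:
$t{\left(x \right)} = x$
$l = \frac{1504}{3221}$ ($l = \frac{\left(2 - 8\right) \left(-1\right) + 1498}{872 + 2349} = \frac{\left(-6\right) \left(-1\right) + 1498}{3221} = \left(6 + 1498\right) \frac{1}{3221} = 1504 \cdot \frac{1}{3221} = \frac{1504}{3221} \approx 0.46694$)
$\left(-2300 + l\right) \left(2386 - 4612\right) = \left(-2300 + \frac{1504}{3221}\right) \left(2386 - 4612\right) = \left(- \frac{7406796}{3221}\right) \left(-2226\right) = \frac{16487527896}{3221}$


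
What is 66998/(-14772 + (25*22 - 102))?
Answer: -33499/7162 ≈ -4.6773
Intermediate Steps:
66998/(-14772 + (25*22 - 102)) = 66998/(-14772 + (550 - 102)) = 66998/(-14772 + 448) = 66998/(-14324) = 66998*(-1/14324) = -33499/7162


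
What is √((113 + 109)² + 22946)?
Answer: √72230 ≈ 268.76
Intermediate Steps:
√((113 + 109)² + 22946) = √(222² + 22946) = √(49284 + 22946) = √72230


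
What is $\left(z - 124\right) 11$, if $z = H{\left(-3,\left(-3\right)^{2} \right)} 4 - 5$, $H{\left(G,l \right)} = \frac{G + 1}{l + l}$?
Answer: $- \frac{12815}{9} \approx -1423.9$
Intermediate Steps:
$H{\left(G,l \right)} = \frac{1 + G}{2 l}$
$z = - \frac{49}{9}$ ($z = \frac{1 - 3}{2 \left(-3\right)^{2}} \cdot 4 - 5 = \frac{1}{2} \cdot \frac{1}{9} \left(-2\right) 4 - 5 = \left(- \frac{1}{9}\right) 4 - 5 = - \frac{4}{9} - 5 = - \frac{49}{9} \approx -5.4444$)
$\left(z - 124\right) 11 = \left(- \frac{49}{9} - 124\right) 11 = \left(- \frac{1165}{9}\right) 11 = - \frac{12815}{9}$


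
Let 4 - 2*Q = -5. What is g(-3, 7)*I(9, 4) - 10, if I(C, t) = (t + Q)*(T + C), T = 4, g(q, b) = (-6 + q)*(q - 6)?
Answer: 17881/2 ≈ 8940.5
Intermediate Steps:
Q = 9/2 (Q = 2 - 1/2*(-5) = 2 + 5/2 = 9/2 ≈ 4.5000)
g(q, b) = (-6 + q)**2 (g(q, b) = (-6 + q)*(-6 + q) = (-6 + q)**2)
I(C, t) = (4 + C)*(9/2 + t) (I(C, t) = (t + 9/2)*(4 + C) = (9/2 + t)*(4 + C) = (4 + C)*(9/2 + t))
g(-3, 7)*I(9, 4) - 10 = (-6 - 3)**2*(18 + 4*4 + (9/2)*9 + 9*4) - 10 = (-9)**2*(18 + 16 + 81/2 + 36) - 10 = 81*(221/2) - 10 = 17901/2 - 10 = 17881/2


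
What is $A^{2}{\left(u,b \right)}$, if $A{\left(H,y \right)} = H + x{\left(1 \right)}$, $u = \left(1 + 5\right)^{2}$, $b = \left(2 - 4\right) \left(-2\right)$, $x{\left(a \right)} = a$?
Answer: $1369$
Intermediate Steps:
$b = 4$ ($b = \left(-2\right) \left(-2\right) = 4$)
$u = 36$ ($u = 6^{2} = 36$)
$A{\left(H,y \right)} = 1 + H$ ($A{\left(H,y \right)} = H + 1 = 1 + H$)
$A^{2}{\left(u,b \right)} = \left(1 + 36\right)^{2} = 37^{2} = 1369$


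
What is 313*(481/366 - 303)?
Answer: -34560521/366 ≈ -94428.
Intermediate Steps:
313*(481/366 - 303) = 313*(-110417/366) = -34560521/366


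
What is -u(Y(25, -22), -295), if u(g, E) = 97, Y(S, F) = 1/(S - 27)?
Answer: -97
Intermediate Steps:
Y(S, F) = 1/(-27 + S)
-u(Y(25, -22), -295) = -1*97 = -97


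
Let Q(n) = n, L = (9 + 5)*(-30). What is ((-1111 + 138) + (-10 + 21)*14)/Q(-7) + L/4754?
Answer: 277899/2377 ≈ 116.91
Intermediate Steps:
L = -420 (L = 14*(-30) = -420)
((-1111 + 138) + (-10 + 21)*14)/Q(-7) + L/4754 = ((-1111 + 138) + (-10 + 21)*14)/(-7) - 420/4754 = (-973 + 11*14)*(-1/7) - 420*1/4754 = (-973 + 154)*(-1/7) - 210/2377 = -819*(-1/7) - 210/2377 = 117 - 210/2377 = 277899/2377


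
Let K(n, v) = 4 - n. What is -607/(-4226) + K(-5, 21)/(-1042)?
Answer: 148615/1100873 ≈ 0.13500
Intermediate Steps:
-607/(-4226) + K(-5, 21)/(-1042) = -607/(-4226) + (4 - 1*(-5))/(-1042) = -607*(-1/4226) + (4 + 5)*(-1/1042) = 607/4226 + 9*(-1/1042) = 607/4226 - 9/1042 = 148615/1100873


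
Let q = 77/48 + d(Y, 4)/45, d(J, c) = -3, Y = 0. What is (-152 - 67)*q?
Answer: -26937/80 ≈ -336.71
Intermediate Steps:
q = 123/80 (q = 77/48 - 3/45 = 77*(1/48) - 3*1/45 = 77/48 - 1/15 = 123/80 ≈ 1.5375)
(-152 - 67)*q = (-152 - 67)*(123/80) = -219*123/80 = -26937/80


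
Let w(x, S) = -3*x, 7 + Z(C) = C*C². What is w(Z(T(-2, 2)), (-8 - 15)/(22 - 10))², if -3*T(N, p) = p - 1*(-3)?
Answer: 98596/81 ≈ 1217.2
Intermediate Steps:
T(N, p) = -1 - p/3 (T(N, p) = -(p - 1*(-3))/3 = -(p + 3)/3 = -(3 + p)/3 = -1 - p/3)
Z(C) = -7 + C³ (Z(C) = -7 + C*C² = -7 + C³)
w(Z(T(-2, 2)), (-8 - 15)/(22 - 10))² = (-3*(-7 + (-1 - ⅓*2)³))² = (-3*(-7 + (-1 - ⅔)³))² = (-3*(-7 + (-5/3)³))² = (-3*(-7 - 125/27))² = (-3*(-314/27))² = (314/9)² = 98596/81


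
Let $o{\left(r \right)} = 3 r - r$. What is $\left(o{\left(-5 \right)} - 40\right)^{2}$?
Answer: $2500$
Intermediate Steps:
$o{\left(r \right)} = 2 r$
$\left(o{\left(-5 \right)} - 40\right)^{2} = \left(2 \left(-5\right) - 40\right)^{2} = \left(-10 - 40\right)^{2} = \left(-50\right)^{2} = 2500$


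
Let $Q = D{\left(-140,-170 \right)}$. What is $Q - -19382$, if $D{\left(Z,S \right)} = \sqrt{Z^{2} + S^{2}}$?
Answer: $19382 + 10 \sqrt{485} \approx 19602.0$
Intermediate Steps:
$D{\left(Z,S \right)} = \sqrt{S^{2} + Z^{2}}$
$Q = 10 \sqrt{485}$ ($Q = \sqrt{\left(-170\right)^{2} + \left(-140\right)^{2}} = \sqrt{28900 + 19600} = \sqrt{48500} = 10 \sqrt{485} \approx 220.23$)
$Q - -19382 = 10 \sqrt{485} - -19382 = 10 \sqrt{485} + 19382 = 19382 + 10 \sqrt{485}$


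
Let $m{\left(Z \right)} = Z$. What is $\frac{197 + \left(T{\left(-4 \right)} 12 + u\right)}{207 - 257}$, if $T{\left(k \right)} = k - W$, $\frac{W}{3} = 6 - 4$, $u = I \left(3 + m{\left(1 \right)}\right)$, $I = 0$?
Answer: $- \frac{77}{50} \approx -1.54$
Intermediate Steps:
$u = 0$ ($u = 0 \left(3 + 1\right) = 0 \cdot 4 = 0$)
$W = 6$ ($W = 3 \left(6 - 4\right) = 3 \cdot 2 = 6$)
$T{\left(k \right)} = -6 + k$ ($T{\left(k \right)} = k - 6 = -6 + k$)
$\frac{197 + \left(T{\left(-4 \right)} 12 + u\right)}{207 - 257} = \frac{197 + \left(\left(-6 - 4\right) 12 + 0\right)}{207 - 257} = \frac{197 + \left(\left(-10\right) 12 + 0\right)}{-50} = \left(197 + \left(-120 + 0\right)\right) \left(- \frac{1}{50}\right) = \left(197 - 120\right) \left(- \frac{1}{50}\right) = 77 \left(- \frac{1}{50}\right) = - \frac{77}{50}$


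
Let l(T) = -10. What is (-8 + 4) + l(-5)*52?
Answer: -524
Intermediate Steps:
(-8 + 4) + l(-5)*52 = (-8 + 4) - 10*52 = -4 - 520 = -524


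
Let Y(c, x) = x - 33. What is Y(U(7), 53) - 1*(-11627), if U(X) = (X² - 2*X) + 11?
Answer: 11647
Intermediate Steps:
U(X) = 11 + X² - 2*X
Y(c, x) = -33 + x
Y(U(7), 53) - 1*(-11627) = (-33 + 53) - 1*(-11627) = 20 + 11627 = 11647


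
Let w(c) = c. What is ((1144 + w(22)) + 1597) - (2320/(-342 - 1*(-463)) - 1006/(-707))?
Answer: 234604395/85547 ≈ 2742.4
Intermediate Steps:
((1144 + w(22)) + 1597) - (2320/(-342 - 1*(-463)) - 1006/(-707)) = ((1144 + 22) + 1597) - (2320/(-342 - 1*(-463)) - 1006/(-707)) = (1166 + 1597) - (2320/(-342 + 463) - 1006*(-1/707)) = 2763 - (2320/121 + 1006/707) = 2763 - 1*1761966/85547 = 2763 - 1761966/85547 = 234604395/85547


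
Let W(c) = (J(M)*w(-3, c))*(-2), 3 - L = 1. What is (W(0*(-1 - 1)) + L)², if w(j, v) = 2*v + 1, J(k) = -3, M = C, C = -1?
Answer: 64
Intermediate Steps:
M = -1
L = 2 (L = 3 - 1*1 = 3 - 1 = 2)
w(j, v) = 1 + 2*v
W(c) = 6 + 12*c (W(c) = -3*(1 + 2*c)*(-2) = (-3 - 6*c)*(-2) = 6 + 12*c)
(W(0*(-1 - 1)) + L)² = ((6 + 12*(0*(-1 - 1))) + 2)² = ((6 + 12*(0*(-2))) + 2)² = ((6 + 12*0) + 2)² = ((6 + 0) + 2)² = (6 + 2)² = 8² = 64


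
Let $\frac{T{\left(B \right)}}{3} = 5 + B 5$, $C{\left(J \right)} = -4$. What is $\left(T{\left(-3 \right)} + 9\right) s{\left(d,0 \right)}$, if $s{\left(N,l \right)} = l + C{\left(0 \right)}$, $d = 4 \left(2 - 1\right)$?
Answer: $84$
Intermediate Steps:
$d = 4$ ($d = 4 \cdot 1 = 4$)
$T{\left(B \right)} = 15 + 15 B$ ($T{\left(B \right)} = 3 \left(5 + B 5\right) = 3 \left(5 + 5 B\right) = 15 + 15 B$)
$s{\left(N,l \right)} = -4 + l$ ($s{\left(N,l \right)} = l - 4 = -4 + l$)
$\left(T{\left(-3 \right)} + 9\right) s{\left(d,0 \right)} = \left(\left(15 + 15 \left(-3\right)\right) + 9\right) \left(-4 + 0\right) = \left(\left(15 - 45\right) + 9\right) \left(-4\right) = \left(-30 + 9\right) \left(-4\right) = \left(-21\right) \left(-4\right) = 84$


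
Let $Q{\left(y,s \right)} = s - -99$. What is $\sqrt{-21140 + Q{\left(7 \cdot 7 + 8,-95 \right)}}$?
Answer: $4 i \sqrt{1321} \approx 145.38 i$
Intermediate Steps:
$Q{\left(y,s \right)} = 99 + s$ ($Q{\left(y,s \right)} = s + 99 = 99 + s$)
$\sqrt{-21140 + Q{\left(7 \cdot 7 + 8,-95 \right)}} = \sqrt{-21140 + \left(99 - 95\right)} = \sqrt{-21140 + 4} = \sqrt{-21136} = 4 i \sqrt{1321}$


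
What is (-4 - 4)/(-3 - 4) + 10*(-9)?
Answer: -622/7 ≈ -88.857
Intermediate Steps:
(-4 - 4)/(-3 - 4) + 10*(-9) = -8/(-7) - 90 = -8*(-1/7) - 90 = 8/7 - 90 = -622/7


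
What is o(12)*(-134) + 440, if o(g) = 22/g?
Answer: 583/3 ≈ 194.33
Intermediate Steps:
o(12)*(-134) + 440 = (22/12)*(-134) + 440 = (22*(1/12))*(-134) + 440 = (11/6)*(-134) + 440 = -737/3 + 440 = 583/3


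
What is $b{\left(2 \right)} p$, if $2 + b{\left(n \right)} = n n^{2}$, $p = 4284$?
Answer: $25704$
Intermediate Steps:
$b{\left(n \right)} = -2 + n^{3}$ ($b{\left(n \right)} = -2 + n n^{2} = -2 + n^{3}$)
$b{\left(2 \right)} p = \left(-2 + 2^{3}\right) 4284 = \left(-2 + 8\right) 4284 = 6 \cdot 4284 = 25704$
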